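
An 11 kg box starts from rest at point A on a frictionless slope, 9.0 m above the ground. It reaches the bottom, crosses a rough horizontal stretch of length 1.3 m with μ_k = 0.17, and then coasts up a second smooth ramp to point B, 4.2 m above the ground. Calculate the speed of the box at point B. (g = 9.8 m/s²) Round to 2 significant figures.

Energy at A: mgh₁ = (11)(9.8)(9.0) = 970.20 J
Friction loss: W_f = μ_k mg d = 23.82 J
At B: ½mv² + mgh₂ = mgh₁ − W_f
½mv² = 970.20 − 23.82 − 452.76 = 493.62 J
v = √(2 × 493.62/11) = 9.474 m/s

v = 9.5 m/s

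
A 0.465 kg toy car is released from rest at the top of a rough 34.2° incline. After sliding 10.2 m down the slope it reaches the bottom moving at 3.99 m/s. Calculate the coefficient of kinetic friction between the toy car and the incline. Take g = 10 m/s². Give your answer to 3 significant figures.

The energy dissipated by friction is the PE lost minus the KE gained:
mgL sinθ = 26.660 J; ½mv² = 3.7014 J
W_f = 26.660 − 3.7014 = 22.96 J
μ_k = W_f/(mg cosθ · L) = 22.96/(3.846 × 10.2) = 0.5852

μ_k = 0.585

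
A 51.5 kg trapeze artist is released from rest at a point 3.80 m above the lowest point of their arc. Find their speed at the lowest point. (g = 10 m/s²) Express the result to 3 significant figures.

Equating total energy at the two states: mgh = ½mv²
The mass cancels from both sides.
v = √(2gh) = √(2 × 10 × 3.80) = √76.000 = 8.718 m/s

v = 8.72 m/s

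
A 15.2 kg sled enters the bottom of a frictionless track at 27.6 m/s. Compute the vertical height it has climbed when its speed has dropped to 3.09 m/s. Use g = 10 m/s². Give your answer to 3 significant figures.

Energy balance between the two points: ½mv₁² = ½mv₂² + mgh
h = (v₁² − v₂²)/(2g) = (27.6² − 3.09²)/(2 × 10) = 37.61 m

h = 37.6 m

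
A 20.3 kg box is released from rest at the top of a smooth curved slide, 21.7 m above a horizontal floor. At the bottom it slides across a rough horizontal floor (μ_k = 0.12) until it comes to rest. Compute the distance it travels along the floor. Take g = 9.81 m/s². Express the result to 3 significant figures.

d = 181 m

Energy at the top = energy at the end + work done against friction:
At rest all PE has been dissipated by friction: mgh = μ_k m g d
d = h/μ_k = 21.7/0.12 = 180.8 m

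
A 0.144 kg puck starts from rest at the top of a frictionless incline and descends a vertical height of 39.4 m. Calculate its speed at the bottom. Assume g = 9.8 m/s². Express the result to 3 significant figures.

Mechanical energy is conserved (no friction): mgh = ½mv²
v = √(2gh) = √(2 × 9.8 × 39.4) = √772.24 = 27.79 m/s

v = 27.8 m/s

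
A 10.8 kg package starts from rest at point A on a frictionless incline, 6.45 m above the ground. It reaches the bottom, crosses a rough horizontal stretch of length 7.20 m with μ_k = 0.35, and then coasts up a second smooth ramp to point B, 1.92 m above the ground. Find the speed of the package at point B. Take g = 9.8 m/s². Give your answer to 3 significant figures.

v = 6.28 m/s

Energy at A: mgh₁ = (10.8)(9.8)(6.45) = 682.67 J
Friction loss: W_f = μ_k mg d = 266.7 J
At B: ½mv² + mgh₂ = mgh₁ − W_f
½mv² = 682.67 − 266.7 − 203.21 = 212.74 J
v = √(2 × 212.74/10.8) = 6.277 m/s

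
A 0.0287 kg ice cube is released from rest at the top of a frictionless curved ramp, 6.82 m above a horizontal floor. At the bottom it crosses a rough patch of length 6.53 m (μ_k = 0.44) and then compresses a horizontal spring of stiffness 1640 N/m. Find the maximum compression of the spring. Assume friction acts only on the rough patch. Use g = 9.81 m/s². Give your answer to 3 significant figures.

Initial energy: E₁ = mgh = (0.0287)(9.81)(6.82) = 1.9202 J
Friction removes W_f = μ_k mg d = (0.44)(0.0287)(9.81)(6.53) = 0.8089 J
Energy reaching the spring: E = 1.9202 − 0.8089 = 1.1112 J
At max compression ½kx² = E ⇒ x = √(2E/k) = √(2 × 1.1112/1640) = 0.03681 m

x = 0.0368 m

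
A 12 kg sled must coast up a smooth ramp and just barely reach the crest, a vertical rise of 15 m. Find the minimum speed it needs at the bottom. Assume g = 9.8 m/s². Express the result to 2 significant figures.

v = 17 m/s

At the top it is momentarily at rest, so all KE converts to PE: ½mv² = mgh
v = √(2gh) = √(2 × 9.8 × 15) = 17.15 m/s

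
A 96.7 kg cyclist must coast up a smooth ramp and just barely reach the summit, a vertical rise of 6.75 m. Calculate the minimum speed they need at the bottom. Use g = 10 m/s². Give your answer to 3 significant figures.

At the top they are momentarily at rest, so all KE converts to PE: ½mv² = mgh
v = √(2gh) = √(2 × 10 × 6.75) = 11.62 m/s

v = 11.6 m/s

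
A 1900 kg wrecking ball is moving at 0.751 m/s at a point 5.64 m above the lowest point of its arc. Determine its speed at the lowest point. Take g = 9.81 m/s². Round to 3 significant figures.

By conservation of mechanical energy, ½mv₀² + mgh = ½mv²
The mass cancels from both sides.
v² = v₀² + 2gh = (0.751)² + 2(9.81)(5.64) = 111.22
v = √111.22 = 10.55 m/s

v = 10.5 m/s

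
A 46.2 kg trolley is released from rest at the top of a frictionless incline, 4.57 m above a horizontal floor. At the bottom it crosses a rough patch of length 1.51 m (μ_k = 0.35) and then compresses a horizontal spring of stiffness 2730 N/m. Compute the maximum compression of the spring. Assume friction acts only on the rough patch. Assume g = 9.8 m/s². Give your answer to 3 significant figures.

Initial energy: E₁ = mgh = (46.2)(9.8)(4.57) = 2069.1 J
Friction removes W_f = μ_k mg d = (0.35)(46.2)(9.8)(1.51) = 239.3 J
Energy reaching the spring: E = 2069.1 − 239.3 = 1829.8 J
At max compression ½kx² = E ⇒ x = √(2E/k) = √(2 × 1829.8/2730) = 1.158 m

x = 1.16 m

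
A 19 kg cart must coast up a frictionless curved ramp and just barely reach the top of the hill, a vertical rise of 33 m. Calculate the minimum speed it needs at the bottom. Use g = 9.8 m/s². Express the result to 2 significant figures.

At the top it is momentarily at rest, so all KE converts to PE: ½mv² = mgh
v = √(2gh) = √(2 × 9.8 × 33) = 25.43 m/s

v = 25 m/s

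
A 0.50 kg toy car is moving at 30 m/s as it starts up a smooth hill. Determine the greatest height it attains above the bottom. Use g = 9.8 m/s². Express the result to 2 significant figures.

By energy conservation, ½mv² = mgh
h = v²/(2g) = 30²/(2 × 9.8) = 45.92 m

h = 46 m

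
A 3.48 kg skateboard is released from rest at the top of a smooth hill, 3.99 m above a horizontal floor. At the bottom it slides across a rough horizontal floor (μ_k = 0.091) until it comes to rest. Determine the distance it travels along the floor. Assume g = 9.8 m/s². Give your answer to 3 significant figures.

d = 43.8 m

Energy at the top = energy at the end + work done against friction:
At rest all PE has been dissipated by friction: mgh = μ_k m g d
d = h/μ_k = 3.99/0.091 = 43.85 m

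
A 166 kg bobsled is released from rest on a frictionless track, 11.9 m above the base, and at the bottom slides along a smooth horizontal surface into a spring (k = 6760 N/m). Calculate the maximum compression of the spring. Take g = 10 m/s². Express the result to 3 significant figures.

Energy conservation (no friction) from release to max compression: mgh = ½kx²
x = √(2mgh/k) = √(2 × 166 × 10 × 11.9 / 6760) = 2.418 m

x = 2.42 m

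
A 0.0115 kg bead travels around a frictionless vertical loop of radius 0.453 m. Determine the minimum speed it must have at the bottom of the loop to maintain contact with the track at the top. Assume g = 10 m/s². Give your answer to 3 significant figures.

At the top: mg = mv_top²/r ⇒ v_top² = gr = 4.530 m²/s²
Energy from bottom to top (height 2r): ½mv_bot² = ½mv_top² + mg(2r)
v_bot² = gr + 4gr = 5gr = 22.65
v_bot = √(5gr) = 4.759 m/s

v = 4.76 m/s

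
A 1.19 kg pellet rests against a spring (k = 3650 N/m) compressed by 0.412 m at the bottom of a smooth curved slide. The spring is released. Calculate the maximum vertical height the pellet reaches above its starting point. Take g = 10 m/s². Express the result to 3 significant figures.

All spring PE becomes gravitational PE at the highest point: ½kx² = mgh
h = kx²/(2mg) = (3650)(0.412)²/(2 × 1.19 × 10) = 26.03 m

h = 26.0 m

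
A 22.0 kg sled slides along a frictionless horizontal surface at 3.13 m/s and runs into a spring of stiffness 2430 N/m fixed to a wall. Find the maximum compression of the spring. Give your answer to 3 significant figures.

All KE is stored as spring PE at maximum compression: ½mv² = ½kx²
x = v√(m/k) = 3.13 × √(22.0/2430) = 0.2978 m

x = 0.298 m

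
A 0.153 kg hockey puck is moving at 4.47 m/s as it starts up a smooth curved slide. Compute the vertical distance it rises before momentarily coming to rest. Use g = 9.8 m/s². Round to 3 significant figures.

Setting KE at the bottom equal to PE gained: ½mv² = mgh
h = v²/(2g) = 4.47²/(2 × 9.8) = 1.019 m

h = 1.02 m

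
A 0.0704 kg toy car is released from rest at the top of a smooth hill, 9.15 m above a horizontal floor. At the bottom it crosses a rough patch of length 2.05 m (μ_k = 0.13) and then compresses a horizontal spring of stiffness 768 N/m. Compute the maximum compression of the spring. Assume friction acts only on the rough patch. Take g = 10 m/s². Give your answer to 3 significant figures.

x = 0.128 m

Initial energy: E₁ = mgh = (0.0704)(10)(9.15) = 6.4416 J
Friction removes W_f = μ_k mg d = (0.13)(0.0704)(10)(2.05) = 0.1876 J
Energy reaching the spring: E = 6.4416 − 0.1876 = 6.2540 J
At max compression ½kx² = E ⇒ x = √(2E/k) = √(2 × 6.2540/768) = 0.1276 m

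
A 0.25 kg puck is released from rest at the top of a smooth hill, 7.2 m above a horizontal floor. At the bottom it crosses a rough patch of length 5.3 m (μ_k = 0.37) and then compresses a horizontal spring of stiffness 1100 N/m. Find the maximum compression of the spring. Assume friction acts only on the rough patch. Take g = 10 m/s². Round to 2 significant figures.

x = 0.15 m

Initial energy: E₁ = mgh = (0.25)(10)(7.2) = 18.000 J
Friction removes W_f = μ_k mg d = (0.37)(0.25)(10)(5.3) = 4.902 J
Energy reaching the spring: E = 18.000 − 4.902 = 13.098 J
At max compression ½kx² = E ⇒ x = √(2E/k) = √(2 × 13.098/1100) = 0.1543 m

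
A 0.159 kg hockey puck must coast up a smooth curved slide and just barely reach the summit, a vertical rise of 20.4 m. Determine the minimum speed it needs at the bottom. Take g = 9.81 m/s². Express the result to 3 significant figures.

At the top it is momentarily at rest, so all KE converts to PE: ½mv² = mgh
v = √(2gh) = √(2 × 9.81 × 20.4) = 20.01 m/s

v = 20.0 m/s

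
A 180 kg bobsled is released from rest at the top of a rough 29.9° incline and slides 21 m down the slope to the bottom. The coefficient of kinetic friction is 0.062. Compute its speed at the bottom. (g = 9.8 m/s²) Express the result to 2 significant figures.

v = 14 m/s

Work–energy: mg(L sinθ) − μ_k(mg cosθ)L = ½mv²
mgh = mgL sinθ = (180)(9.8)(21)sin29.9° = 18466 J
W_f = μ_k mg cosθ · L = (0.062)(180)(9.8)cos29.9°·21 = 1991 J
½mv² = 18466 − 1991 = 16475 J
v = √(2 × 16475/180) = 13.53 m/s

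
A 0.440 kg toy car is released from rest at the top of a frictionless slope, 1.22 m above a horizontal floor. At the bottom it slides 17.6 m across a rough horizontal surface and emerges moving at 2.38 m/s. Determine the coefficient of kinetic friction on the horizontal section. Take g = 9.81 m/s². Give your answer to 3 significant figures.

μ_k = 0.0529

Energy at the top = energy at the end + work done against friction:
mgh = ½mv² + μ_k m g d
mgh = 5.2660 J; ½mv² = 1.2462 J
W_f = 5.2660 − 1.2462 = 4.020 J
μ_k = W_f/(mg·d) = 4.020/(4.316 × 17.6) = 0.05291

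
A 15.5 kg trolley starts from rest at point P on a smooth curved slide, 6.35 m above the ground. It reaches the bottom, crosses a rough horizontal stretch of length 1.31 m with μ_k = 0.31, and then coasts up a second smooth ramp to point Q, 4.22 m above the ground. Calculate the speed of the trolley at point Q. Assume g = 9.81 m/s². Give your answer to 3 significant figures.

v = 5.82 m/s

Energy at P: mgh₁ = (15.5)(9.81)(6.35) = 965.55 J
Friction loss: W_f = μ_k mg d = 61.75 J
At Q: ½mv² + mgh₂ = mgh₁ − W_f
½mv² = 965.55 − 61.75 − 641.67 = 262.13 J
v = √(2 × 262.13/15.5) = 5.816 m/s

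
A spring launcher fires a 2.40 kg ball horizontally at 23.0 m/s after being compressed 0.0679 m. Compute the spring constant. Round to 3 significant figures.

½kx² = ½mv²
k = mv²/x² = (2.40)(23.0)²/(0.0679)² = 275377 N/m

k = 275000 N/m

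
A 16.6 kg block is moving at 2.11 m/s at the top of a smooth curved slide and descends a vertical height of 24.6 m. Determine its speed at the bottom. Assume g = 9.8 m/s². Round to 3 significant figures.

Energy conservation between the two points: ½mv₀² + mgh = ½mv²
v² = v₀² + 2gh = (2.11)² + 2(9.8)(24.6) = 486.61
v = √486.61 = 22.06 m/s

v = 22.1 m/s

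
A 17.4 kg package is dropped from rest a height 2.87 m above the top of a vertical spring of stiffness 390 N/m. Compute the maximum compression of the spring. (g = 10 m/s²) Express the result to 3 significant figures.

x = 2.11 m

Measuring PE from the top of the relaxed spring, at max compression the package has dropped H + x with zero KE, so:
mg(H + x) = ½kx²
½(390)x² − (17.4)(10)x − (17.4)(10)(2.87) = 0
195.0x² − 174.0x − 499.4 = 0
x = [174.0 + √(30276 + 389516)]/(2 × 195.0) = 2.107 m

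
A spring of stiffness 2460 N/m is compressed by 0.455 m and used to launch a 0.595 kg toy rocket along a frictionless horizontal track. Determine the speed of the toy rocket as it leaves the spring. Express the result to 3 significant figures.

The toy rocket leaves the spring when the spring is at natural length, so ½kx² = ½mv²
v = x√(k/m) = 0.455 × √(2460/0.595) = 29.26 m/s

v = 29.3 m/s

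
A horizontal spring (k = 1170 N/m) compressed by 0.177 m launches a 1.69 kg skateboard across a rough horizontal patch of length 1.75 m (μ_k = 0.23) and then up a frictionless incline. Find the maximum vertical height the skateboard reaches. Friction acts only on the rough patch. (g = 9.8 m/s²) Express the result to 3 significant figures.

h = 0.704 m

Spring energy: E₀ = ½kx² = ½(1170)(0.177)² = 18.327 J
Friction: W_f = μ_k mg d = (0.23)(1.69)(9.8)(1.75) = 6.666 J
Energy at base of ramp: E = 18.327 − 6.666 = 11.661 J
At max height all remaining energy is PE: mgh = E ⇒ h = E/(mg) = 11.661/(1.69 × 9.8) = 0.7041 m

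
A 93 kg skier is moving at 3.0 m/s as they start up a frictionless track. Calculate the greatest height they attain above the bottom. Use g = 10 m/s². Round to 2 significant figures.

By energy conservation, ½mv² = mgh
h = v²/(2g) = 3.0²/(2 × 10) = 0.4500 m

h = 0.45 m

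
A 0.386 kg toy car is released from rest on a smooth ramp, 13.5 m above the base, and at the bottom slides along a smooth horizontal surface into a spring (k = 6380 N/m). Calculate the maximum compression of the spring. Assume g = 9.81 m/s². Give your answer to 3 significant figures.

Gravitational PE at the top equals spring PE at max compression: mgh = ½kx²
x = √(2mgh/k) = √(2 × 0.386 × 9.81 × 13.5 / 6380) = 0.1266 m

x = 0.127 m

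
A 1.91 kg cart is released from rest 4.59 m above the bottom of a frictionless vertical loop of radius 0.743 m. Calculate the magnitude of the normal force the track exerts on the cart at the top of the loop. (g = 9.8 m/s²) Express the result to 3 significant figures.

Energy from release to top (height 2r): mgh = ½mv_top² + mg(2r)
v_top² = 2g(h − 2r) = 2(9.8)(4.59 − 1.486) = 60.838 m²/s²
At the top, both N and weight point toward the centre: N + mg = mv_top²/r
N = m(v_top²/r − g) = 1.91(60.838/0.743 − 9.8) = 137.7 N

N = 138 N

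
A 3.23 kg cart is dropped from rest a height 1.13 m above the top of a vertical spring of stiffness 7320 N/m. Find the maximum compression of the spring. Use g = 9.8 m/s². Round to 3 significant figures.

x = 0.103 m

Measuring PE from the top of the relaxed spring, at max compression the cart has dropped H + x with zero KE, so:
mg(H + x) = ½kx²
½(7320)x² − (3.23)(9.8)x − (3.23)(9.8)(1.13) = 0
3660x² − 31.65x − 35.77 = 0
x = [31.65 + √(1002 + 523658)]/(2 × 3660) = 0.1033 m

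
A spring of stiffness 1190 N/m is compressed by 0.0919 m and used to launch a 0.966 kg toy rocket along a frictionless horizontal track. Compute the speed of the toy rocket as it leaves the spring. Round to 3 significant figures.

Spring PE converts entirely to kinetic energy: ½kx² = ½mv²
v = x√(k/m) = 0.0919 × √(1190/0.966) = 3.226 m/s

v = 3.23 m/s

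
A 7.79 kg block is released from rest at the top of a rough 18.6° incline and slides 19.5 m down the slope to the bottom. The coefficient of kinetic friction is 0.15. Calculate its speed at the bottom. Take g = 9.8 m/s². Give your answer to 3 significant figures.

v = 8.22 m/s

Work–energy: mg(L sinθ) − μ_k(mg cosθ)L = ½mv²
mgh = mgL sinθ = (7.79)(9.8)(19.5)sin18.6° = 474.82 J
W_f = μ_k mg cosθ · L = (0.15)(7.79)(9.8)cos18.6°·19.5 = 211.6 J
½mv² = 474.82 − 211.6 = 263.19 J
v = √(2 × 263.19/7.79) = 8.220 m/s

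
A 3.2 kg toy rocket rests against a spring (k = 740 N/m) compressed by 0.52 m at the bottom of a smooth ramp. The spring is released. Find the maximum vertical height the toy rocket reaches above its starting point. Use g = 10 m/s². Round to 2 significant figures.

At maximum height the toy rocket is at rest, so ½kx² = mgh
h = kx²/(2mg) = (740)(0.52)²/(2 × 3.2 × 10) = 3.127 m

h = 3.1 m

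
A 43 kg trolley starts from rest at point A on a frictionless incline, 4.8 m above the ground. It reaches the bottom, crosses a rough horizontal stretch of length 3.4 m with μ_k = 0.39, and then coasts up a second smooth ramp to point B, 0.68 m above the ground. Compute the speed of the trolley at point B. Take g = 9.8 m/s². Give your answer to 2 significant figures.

v = 7.4 m/s

Energy at A: mgh₁ = (43)(9.8)(4.8) = 2022.7 J
Friction loss: W_f = μ_k mg d = 558.8 J
At B: ½mv² + mgh₂ = mgh₁ − W_f
½mv² = 2022.7 − 558.8 − 286.55 = 1177.4 J
v = √(2 × 1177.4/43) = 7.400 m/s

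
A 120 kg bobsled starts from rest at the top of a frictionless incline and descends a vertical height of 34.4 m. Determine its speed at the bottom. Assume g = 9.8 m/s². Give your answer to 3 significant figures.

v = 26.0 m/s

By conservation of mechanical energy, mgh = ½mv²
v = √(2gh) = √(2 × 9.8 × 34.4) = √674.24 = 25.97 m/s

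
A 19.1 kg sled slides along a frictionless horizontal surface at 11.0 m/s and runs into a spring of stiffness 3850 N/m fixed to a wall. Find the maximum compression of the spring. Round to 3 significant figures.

x = 0.775 m

All KE is stored as spring PE at maximum compression: ½mv² = ½kx²
x = v√(m/k) = 11.0 × √(19.1/3850) = 0.7748 m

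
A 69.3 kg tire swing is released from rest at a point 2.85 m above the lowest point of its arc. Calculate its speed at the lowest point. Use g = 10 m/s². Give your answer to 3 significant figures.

Mechanical energy is conserved (no friction): mgh = ½mv²
v = √(2gh) = √(2 × 10 × 2.85) = √57.000 = 7.550 m/s

v = 7.55 m/s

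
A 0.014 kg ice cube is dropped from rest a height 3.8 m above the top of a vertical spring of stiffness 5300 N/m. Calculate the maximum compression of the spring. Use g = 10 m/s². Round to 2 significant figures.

x = 0.014 m

Let x be the compression. The total drop is H + x, and the cube is instantaneously at rest at max compression, so energy conservation gives:
mg(H + x) = ½kx²
½(5300)x² − (0.014)(10)x − (0.014)(10)(3.8) = 0
2650x² − 0.1400x − 0.5320 = 0
x = [0.1400 + √(0.01960 + 5639.2)]/(2 × 2650) = 0.01420 m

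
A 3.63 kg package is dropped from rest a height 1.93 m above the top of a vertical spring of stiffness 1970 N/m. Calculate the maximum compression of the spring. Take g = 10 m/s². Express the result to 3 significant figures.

Take the reference level at the top of the uncompressed spring. At max compression the package has fallen H + x and is momentarily at rest:
mg(H + x) = ½kx²
½(1970)x² − (3.63)(10)x − (3.63)(10)(1.93) = 0
985.0x² − 36.30x − 70.06 = 0
x = [36.30 + √(1318 + 276032)]/(2 × 985.0) = 0.2858 m

x = 0.286 m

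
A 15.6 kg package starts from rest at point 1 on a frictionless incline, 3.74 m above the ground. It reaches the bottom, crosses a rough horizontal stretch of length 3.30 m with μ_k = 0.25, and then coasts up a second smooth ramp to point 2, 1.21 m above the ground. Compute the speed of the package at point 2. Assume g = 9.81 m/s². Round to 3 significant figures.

Energy at 1: mgh₁ = (15.6)(9.81)(3.74) = 572.35 J
Friction loss: W_f = μ_k mg d = 126.3 J
At 2: ½mv² + mgh₂ = mgh₁ − W_f
½mv² = 572.35 − 126.3 − 185.17 = 260.93 J
v = √(2 × 260.93/15.6) = 5.784 m/s

v = 5.78 m/s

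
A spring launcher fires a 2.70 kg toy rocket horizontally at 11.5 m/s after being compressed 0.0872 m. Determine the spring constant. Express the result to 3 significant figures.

½kx² = ½mv²
k = mv²/x² = (2.70)(11.5)²/(0.0872)² = 46960 N/m

k = 47000 N/m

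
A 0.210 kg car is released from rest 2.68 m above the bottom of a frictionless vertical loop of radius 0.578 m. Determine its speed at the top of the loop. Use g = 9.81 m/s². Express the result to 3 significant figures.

v = 5.47 m/s

Energy conservation: mgh = ½mv_top² + mg(2r)
v_top² = 2g(h − 2r) = 2(9.81)(2.68 − 1.156) = 29.90
v_top = 5.468 m/s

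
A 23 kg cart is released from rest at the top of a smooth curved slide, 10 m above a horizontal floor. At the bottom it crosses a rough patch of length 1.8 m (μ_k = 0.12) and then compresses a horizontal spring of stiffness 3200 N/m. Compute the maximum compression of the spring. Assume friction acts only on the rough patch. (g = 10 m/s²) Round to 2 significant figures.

Initial energy: E₁ = mgh = (23)(10)(10) = 2300.0 J
Friction removes W_f = μ_k mg d = (0.12)(23)(10)(1.8) = 49.68 J
Energy reaching the spring: E = 2300.0 − 49.68 = 2250.3 J
At max compression ½kx² = E ⇒ x = √(2E/k) = √(2 × 2250.3/3200) = 1.186 m

x = 1.2 m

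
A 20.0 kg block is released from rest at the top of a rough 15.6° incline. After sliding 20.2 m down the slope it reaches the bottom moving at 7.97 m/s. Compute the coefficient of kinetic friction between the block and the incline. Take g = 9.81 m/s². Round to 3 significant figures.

μ_k = 0.113

mgh = ½mv² + μ_k (mg cosθ) L, with h = L sinθ
mgL sinθ = 1065.8 J; ½mv² = 635.21 J
W_f = 1065.8 − 635.21 = 430.6 J
μ_k = W_f/(mg cosθ · L) = 430.6/(189.0 × 20.2) = 0.1128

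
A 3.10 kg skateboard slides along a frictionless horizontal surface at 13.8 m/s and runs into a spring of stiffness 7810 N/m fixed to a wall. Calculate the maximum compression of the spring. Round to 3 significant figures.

At max compression the skateboard is momentarily at rest: ½mv² = ½kx²
x = v√(m/k) = 13.8 × √(3.10/7810) = 0.2749 m

x = 0.275 m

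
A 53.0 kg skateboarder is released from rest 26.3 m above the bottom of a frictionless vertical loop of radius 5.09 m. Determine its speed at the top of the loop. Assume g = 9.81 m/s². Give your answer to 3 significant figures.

v = 17.8 m/s

Energy conservation: mgh = ½mv_top² + mg(2r)
v_top² = 2g(h − 2r) = 2(9.81)(26.3 − 10.18) = 316.3
v_top = 17.78 m/s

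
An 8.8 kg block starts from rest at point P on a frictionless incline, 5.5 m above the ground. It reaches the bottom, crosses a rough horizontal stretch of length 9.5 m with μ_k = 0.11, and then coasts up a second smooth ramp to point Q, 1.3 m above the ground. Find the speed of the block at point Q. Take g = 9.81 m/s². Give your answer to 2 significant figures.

v = 7.9 m/s

Energy at P: mgh₁ = (8.8)(9.81)(5.5) = 474.80 J
Friction loss: W_f = μ_k mg d = 90.21 J
At Q: ½mv² + mgh₂ = mgh₁ − W_f
½mv² = 474.80 − 90.21 − 112.23 = 272.36 J
v = √(2 × 272.36/8.8) = 7.868 m/s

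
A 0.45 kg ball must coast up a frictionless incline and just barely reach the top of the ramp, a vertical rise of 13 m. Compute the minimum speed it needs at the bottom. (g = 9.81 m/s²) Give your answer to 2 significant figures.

At the top it is momentarily at rest, so all KE converts to PE: ½mv² = mgh
v = √(2gh) = √(2 × 9.81 × 13) = 15.97 m/s

v = 16 m/s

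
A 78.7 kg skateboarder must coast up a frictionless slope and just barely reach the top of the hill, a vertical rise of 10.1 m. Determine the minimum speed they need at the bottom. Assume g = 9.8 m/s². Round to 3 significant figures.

v = 14.1 m/s

At the top they are momentarily at rest, so all KE converts to PE: ½mv² = mgh
v = √(2gh) = √(2 × 9.8 × 10.1) = 14.07 m/s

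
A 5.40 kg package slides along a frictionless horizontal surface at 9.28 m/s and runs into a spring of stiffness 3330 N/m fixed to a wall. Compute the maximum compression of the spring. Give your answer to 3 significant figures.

Conservation of energy between contact and max compression: ½mv² = ½kx²
x = v√(m/k) = 9.28 × √(5.40/3330) = 0.3737 m

x = 0.374 m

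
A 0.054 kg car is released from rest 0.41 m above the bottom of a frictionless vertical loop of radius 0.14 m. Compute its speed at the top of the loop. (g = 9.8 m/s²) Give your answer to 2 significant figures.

v = 1.6 m/s

Energy conservation: mgh = ½mv_top² + mg(2r)
v_top² = 2g(h − 2r) = 2(9.8)(0.41 − 0.2800) = 2.548
v_top = 1.596 m/s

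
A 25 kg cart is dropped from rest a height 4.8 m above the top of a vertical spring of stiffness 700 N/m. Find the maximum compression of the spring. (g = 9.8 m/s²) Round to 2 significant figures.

x = 2.2 m

Let x be the compression. The total drop is H + x, and the cart is instantaneously at rest at max compression, so energy conservation gives:
mg(H + x) = ½kx²
½(700)x² − (25)(9.8)x − (25)(9.8)(4.8) = 0
350.0x² − 245.0x − 1176 = 0
x = [245.0 + √(60025 + 1.6464e+06)]/(2 × 350.0) = 2.216 m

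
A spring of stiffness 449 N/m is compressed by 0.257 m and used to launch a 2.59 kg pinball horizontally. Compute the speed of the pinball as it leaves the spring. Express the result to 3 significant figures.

v = 3.38 m/s

The pinball leaves the spring when the spring is at natural length, so ½kx² = ½mv²
v = x√(k/m) = 0.257 × √(449/2.59) = 3.384 m/s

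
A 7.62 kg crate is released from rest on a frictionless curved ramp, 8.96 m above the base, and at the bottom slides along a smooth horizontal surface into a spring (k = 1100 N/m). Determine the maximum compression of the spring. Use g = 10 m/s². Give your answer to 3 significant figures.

Gravitational PE at the top equals spring PE at max compression: mgh = ½kx²
x = √(2mgh/k) = √(2 × 7.62 × 10 × 8.96 / 1100) = 1.114 m

x = 1.11 m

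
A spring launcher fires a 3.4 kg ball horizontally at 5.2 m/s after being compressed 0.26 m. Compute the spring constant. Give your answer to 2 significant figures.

k = 1400 N/m

Spring PE at full compression equals KE at release: ½kx² = ½mv²
k = mv²/x² = (3.4)(5.2)²/(0.26)² = 1360 N/m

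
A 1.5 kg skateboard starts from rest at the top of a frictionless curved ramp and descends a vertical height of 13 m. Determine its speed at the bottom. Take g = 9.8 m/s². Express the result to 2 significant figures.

Equating total energy at the two states: mgh = ½mv²
v = √(2gh) = √(2 × 9.8 × 13) = √254.80 = 15.96 m/s

v = 16 m/s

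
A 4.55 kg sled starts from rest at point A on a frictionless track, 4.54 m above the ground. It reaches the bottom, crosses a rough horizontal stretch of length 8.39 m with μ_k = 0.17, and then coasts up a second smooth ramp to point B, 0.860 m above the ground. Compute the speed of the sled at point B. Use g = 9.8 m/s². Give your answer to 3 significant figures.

v = 6.65 m/s

Energy at A: mgh₁ = (4.55)(9.8)(4.54) = 202.44 J
Friction loss: W_f = μ_k mg d = 63.60 J
At B: ½mv² + mgh₂ = mgh₁ − W_f
½mv² = 202.44 − 63.60 − 38.347 = 100.49 J
v = √(2 × 100.49/4.55) = 6.646 m/s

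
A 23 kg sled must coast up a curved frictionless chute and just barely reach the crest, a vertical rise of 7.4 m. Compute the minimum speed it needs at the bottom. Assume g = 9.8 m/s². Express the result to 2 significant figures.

v = 12 m/s

At the top it is momentarily at rest, so all KE converts to PE: ½mv² = mgh
v = √(2gh) = √(2 × 9.8 × 7.4) = 12.04 m/s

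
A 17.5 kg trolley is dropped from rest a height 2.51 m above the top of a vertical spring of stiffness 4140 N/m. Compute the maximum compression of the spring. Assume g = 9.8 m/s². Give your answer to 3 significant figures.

x = 0.499 m

Let x be the compression. The total drop is H + x, and the trolley is instantaneously at rest at max compression, so energy conservation gives:
mg(H + x) = ½kx²
½(4140)x² − (17.5)(9.8)x − (17.5)(9.8)(2.51) = 0
2070x² − 171.5x − 430.5 = 0
x = [171.5 + √(29412 + 3.5643e+06)]/(2 × 2070) = 0.4993 m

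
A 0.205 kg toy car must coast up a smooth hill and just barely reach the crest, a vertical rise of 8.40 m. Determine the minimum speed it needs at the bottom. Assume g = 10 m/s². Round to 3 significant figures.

At the top it is momentarily at rest, so all KE converts to PE: ½mv² = mgh
v = √(2gh) = √(2 × 10 × 8.40) = 12.96 m/s

v = 13.0 m/s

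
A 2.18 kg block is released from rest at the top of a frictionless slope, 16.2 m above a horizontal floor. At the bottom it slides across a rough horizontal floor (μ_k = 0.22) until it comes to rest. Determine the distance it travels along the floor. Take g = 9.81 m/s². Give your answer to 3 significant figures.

Energy bookkeeping (friction removes W_f = μ_k N d):
At rest all PE has been dissipated by friction: mgh = μ_k m g d
d = h/μ_k = 16.2/0.22 = 73.64 m

d = 73.6 m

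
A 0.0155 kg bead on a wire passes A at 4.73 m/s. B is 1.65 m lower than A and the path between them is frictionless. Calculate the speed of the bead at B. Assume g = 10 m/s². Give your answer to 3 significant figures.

v = 7.44 m/s

Mechanical energy is conserved (no friction): ½mv₀² + mgh = ½mv²
v² = v₀² + 2gh = (4.73)² + 2(10)(1.65) = 55.373
v = √55.373 = 7.441 m/s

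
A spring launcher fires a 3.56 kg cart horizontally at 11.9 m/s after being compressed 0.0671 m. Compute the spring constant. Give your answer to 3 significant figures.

k = 112000 N/m

Energy stored in the spring equals the launch KE: ½kx² = ½mv²
k = mv²/x² = (3.56)(11.9)²/(0.0671)² = 111969 N/m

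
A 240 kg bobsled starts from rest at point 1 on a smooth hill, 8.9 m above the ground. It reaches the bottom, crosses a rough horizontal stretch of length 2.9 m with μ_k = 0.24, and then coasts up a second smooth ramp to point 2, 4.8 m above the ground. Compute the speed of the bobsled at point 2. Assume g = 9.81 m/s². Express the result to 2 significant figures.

Energy at 1: mgh₁ = (240)(9.81)(8.9) = 20954 J
Friction loss: W_f = μ_k mg d = 1639 J
At 2: ½mv² + mgh₂ = mgh₁ − W_f
½mv² = 20954 − 1639 − 11301 = 8014.4 J
v = √(2 × 8014.4/240) = 8.172 m/s

v = 8.2 m/s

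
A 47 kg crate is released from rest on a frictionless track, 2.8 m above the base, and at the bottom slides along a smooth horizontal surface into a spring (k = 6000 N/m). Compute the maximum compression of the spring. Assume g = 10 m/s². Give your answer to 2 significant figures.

At max compression the crate is momentarily at rest: mgh = ½kx²
x = √(2mgh/k) = √(2 × 47 × 10 × 2.8 / 6000) = 0.6623 m

x = 0.66 m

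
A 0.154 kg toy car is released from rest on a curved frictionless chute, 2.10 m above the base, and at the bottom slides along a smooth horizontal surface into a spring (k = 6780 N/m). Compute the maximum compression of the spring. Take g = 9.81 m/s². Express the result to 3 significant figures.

x = 0.0306 m

Gravitational PE at the top equals spring PE at max compression: mgh = ½kx²
x = √(2mgh/k) = √(2 × 0.154 × 9.81 × 2.10 / 6780) = 0.03059 m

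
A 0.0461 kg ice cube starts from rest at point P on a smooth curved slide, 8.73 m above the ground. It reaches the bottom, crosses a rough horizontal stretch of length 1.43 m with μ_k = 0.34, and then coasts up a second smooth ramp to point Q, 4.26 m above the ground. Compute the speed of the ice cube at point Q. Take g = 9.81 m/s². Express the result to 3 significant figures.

v = 8.84 m/s

Energy at P: mgh₁ = (0.0461)(9.81)(8.73) = 3.9481 J
Friction loss: W_f = μ_k mg d = 0.2199 J
At Q: ½mv² + mgh₂ = mgh₁ − W_f
½mv² = 3.9481 − 0.2199 − 1.9265 = 1.8016 J
v = √(2 × 1.8016/0.0461) = 8.841 m/s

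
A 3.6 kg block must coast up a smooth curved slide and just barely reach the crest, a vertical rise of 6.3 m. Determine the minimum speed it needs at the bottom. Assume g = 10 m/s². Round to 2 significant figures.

v = 11 m/s

At the top it is momentarily at rest, so all KE converts to PE: ½mv² = mgh
v = √(2gh) = √(2 × 10 × 6.3) = 11.22 m/s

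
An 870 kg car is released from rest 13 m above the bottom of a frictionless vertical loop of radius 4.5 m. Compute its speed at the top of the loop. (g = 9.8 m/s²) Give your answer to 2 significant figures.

Energy conservation: mgh = ½mv_top² + mg(2r)
v_top² = 2g(h − 2r) = 2(9.8)(13 − 9.000) = 78.40
v_top = 8.854 m/s

v = 8.9 m/s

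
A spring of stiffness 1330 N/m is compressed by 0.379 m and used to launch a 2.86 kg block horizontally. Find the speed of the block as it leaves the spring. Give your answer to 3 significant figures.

Conservation of energy: ½kx² = ½mv²
v = x√(k/m) = 0.379 × √(1330/2.86) = 8.173 m/s

v = 8.17 m/s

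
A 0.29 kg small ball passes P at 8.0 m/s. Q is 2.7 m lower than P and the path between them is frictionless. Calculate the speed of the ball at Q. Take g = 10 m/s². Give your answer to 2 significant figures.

v = 11 m/s

By conservation of mechanical energy, ½mv₀² + mgh = ½mv²
v² = v₀² + 2gh = (8.0)² + 2(10)(2.7) = 118.00
v = √118.00 = 10.86 m/s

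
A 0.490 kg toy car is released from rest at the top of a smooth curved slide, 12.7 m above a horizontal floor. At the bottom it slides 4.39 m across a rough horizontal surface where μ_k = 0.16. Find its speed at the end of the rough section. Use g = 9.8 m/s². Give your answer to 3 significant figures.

v = 15.3 m/s

Energy at the top = energy at the end + work done against friction:
mgh = ½mv² + μ_k m g d
W_f = μ_k mg d = (0.16)(0.490)(9.8)(4.39) = 3.373 J
½mv² = mgh − W_f = 60.985 − 3.373 = 57.612 J
v = √(2 × 57.612/0.490) = 15.33 m/s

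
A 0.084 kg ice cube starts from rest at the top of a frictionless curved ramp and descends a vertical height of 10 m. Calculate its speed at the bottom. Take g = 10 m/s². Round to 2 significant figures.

Energy conservation between the two points: mgh = ½mv²
v = √(2gh) = √(2 × 10 × 10) = √200.00 = 14.14 m/s

v = 14 m/s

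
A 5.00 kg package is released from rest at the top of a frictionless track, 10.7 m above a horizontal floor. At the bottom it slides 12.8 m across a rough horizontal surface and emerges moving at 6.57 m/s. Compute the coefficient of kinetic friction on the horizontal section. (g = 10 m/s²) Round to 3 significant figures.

μ_k = 0.667

Energy at the top = energy at the end + work done against friction:
mgh = ½mv² + μ_k m g d
mgh = 535.00 J; ½mv² = 107.91 J
W_f = 535.00 − 107.91 = 427.1 J
μ_k = W_f/(mg·d) = 427.1/(50.00 × 12.8) = 0.6673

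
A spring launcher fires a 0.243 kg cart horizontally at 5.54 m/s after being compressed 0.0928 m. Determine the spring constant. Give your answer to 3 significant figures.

Spring PE at full compression equals KE at release: ½kx² = ½mv²
k = mv²/x² = (0.243)(5.54)²/(0.0928)² = 866.0 N/m

k = 866 N/m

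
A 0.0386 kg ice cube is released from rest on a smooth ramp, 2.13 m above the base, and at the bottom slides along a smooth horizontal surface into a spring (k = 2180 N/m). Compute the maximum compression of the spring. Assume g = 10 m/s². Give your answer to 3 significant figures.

x = 0.0275 m

At max compression the cube is momentarily at rest: mgh = ½kx²
x = √(2mgh/k) = √(2 × 0.0386 × 10 × 2.13 / 2180) = 0.02746 m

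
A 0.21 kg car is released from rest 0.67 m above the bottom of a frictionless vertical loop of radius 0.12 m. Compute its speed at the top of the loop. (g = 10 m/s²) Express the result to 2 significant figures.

v = 2.9 m/s

Energy conservation: mgh = ½mv_top² + mg(2r)
v_top² = 2g(h − 2r) = 2(10)(0.67 − 0.2400) = 8.600
v_top = 2.933 m/s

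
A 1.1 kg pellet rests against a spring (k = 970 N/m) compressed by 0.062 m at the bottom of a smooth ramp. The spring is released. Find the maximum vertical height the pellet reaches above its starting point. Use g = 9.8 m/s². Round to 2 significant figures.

h = 0.17 m

Energy conservation from release to the highest point: ½kx² = mgh
h = kx²/(2mg) = (970)(0.062)²/(2 × 1.1 × 9.8) = 0.1729 m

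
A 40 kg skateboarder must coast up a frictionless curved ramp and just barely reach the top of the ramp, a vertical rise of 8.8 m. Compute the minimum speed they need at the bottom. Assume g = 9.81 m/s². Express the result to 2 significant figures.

v = 13 m/s

At the top they are momentarily at rest, so all KE converts to PE: ½mv² = mgh
v = √(2gh) = √(2 × 9.81 × 8.8) = 13.14 m/s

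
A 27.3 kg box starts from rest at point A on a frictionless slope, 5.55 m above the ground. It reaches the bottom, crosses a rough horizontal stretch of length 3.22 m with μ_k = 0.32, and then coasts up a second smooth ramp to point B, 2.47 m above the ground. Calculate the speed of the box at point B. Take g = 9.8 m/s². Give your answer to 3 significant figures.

Energy at A: mgh₁ = (27.3)(9.8)(5.55) = 1484.8 J
Friction loss: W_f = μ_k mg d = 275.7 J
At B: ½mv² + mgh₂ = mgh₁ − W_f
½mv² = 1484.8 − 275.7 − 660.82 = 548.35 J
v = √(2 × 548.35/27.3) = 6.338 m/s

v = 6.34 m/s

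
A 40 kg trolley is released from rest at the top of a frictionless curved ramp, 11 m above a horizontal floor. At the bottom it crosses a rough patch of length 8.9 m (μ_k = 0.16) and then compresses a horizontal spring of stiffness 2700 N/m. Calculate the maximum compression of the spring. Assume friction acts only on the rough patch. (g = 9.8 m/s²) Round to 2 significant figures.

Initial energy: E₁ = mgh = (40)(9.8)(11) = 4312.0 J
Friction removes W_f = μ_k mg d = (0.16)(40)(9.8)(8.9) = 558.2 J
Energy reaching the spring: E = 4312.0 − 558.2 = 3753.8 J
At max compression ½kx² = E ⇒ x = √(2E/k) = √(2 × 3753.8/2700) = 1.668 m

x = 1.7 m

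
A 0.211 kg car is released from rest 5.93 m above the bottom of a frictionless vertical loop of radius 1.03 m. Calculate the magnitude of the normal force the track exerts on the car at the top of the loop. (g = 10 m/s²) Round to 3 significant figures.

Energy from release to top (height 2r): mgh = ½mv_top² + mg(2r)
v_top² = 2g(h − 2r) = 2(10)(5.93 − 2.060) = 77.400 m²/s²
At the top, both N and weight point toward the centre: N + mg = mv_top²/r
N = m(v_top²/r − g) = 0.211(77.400/1.03 − 10) = 13.75 N

N = 13.7 N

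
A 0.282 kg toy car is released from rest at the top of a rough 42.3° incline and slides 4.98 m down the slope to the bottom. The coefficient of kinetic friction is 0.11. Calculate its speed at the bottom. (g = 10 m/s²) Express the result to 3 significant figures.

v = 7.68 m/s

Work–energy: mg(L sinθ) − μ_k(mg cosθ)L = ½mv²
mgh = mgL sinθ = (0.282)(10)(4.98)sin42.3° = 9.4515 J
W_f = μ_k mg cosθ · L = (0.11)(0.282)(10)cos42.3°·4.98 = 1.143 J
½mv² = 9.4515 − 1.143 = 8.3089 J
v = √(2 × 8.3089/0.282) = 7.676 m/s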